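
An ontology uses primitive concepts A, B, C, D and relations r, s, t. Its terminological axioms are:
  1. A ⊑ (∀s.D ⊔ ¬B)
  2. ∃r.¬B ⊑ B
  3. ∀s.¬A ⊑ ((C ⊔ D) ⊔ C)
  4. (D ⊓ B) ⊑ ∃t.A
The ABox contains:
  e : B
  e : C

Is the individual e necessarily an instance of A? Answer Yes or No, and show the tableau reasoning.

No

1. e : A?  L(e) = {B, C} ∪ {¬A}
   open: L(e) ⊇ {B, C, ¬A, ¬D, ∃s.A} (+ ∃-successors) — e ∉ A possible
2. Hence e : A: not entailed.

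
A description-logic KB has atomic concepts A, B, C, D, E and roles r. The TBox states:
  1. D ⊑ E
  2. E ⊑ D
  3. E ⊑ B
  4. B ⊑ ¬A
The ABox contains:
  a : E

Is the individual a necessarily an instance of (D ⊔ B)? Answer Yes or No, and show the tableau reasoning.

Yes

1. a : (D ⊔ B)?  L(a) = {E} ∪ {(¬D ⊓ ¬B)}
   clash {B, ¬B} at a — a ∈ (D ⊔ B)
2. Hence a : (D ⊔ B): entailed.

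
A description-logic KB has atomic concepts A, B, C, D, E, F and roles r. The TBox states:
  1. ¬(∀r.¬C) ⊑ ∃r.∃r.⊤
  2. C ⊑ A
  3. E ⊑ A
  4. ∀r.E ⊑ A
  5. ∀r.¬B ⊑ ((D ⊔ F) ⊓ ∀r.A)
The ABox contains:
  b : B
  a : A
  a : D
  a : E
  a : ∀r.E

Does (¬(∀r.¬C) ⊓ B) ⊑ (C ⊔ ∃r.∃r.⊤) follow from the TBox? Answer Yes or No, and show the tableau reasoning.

Yes

1. (¬(∀r.¬C) ⊓ B) ⊑ (C ⊔ ∃r.∃r.⊤)  ⇔  ((∃r.C ⊓ B) ⊓ (¬C ⊓ ∀r.∀r.⊥)) unsat w.r.t. T
   all branches close; clash ⊥ at an ∃-successor
2. Hence (¬(∀r.¬C) ⊓ B) ⊑ (C ⊔ ∃r.∃r.⊤): entailed.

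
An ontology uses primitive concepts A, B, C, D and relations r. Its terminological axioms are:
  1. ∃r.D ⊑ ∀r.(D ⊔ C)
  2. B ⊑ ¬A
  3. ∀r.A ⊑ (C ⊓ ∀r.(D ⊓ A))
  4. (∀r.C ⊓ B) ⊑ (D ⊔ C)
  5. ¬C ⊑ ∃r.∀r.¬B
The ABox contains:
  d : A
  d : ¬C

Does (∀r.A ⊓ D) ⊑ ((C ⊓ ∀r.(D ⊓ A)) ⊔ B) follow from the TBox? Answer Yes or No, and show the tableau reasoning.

Yes

1. (∀r.A ⊓ D) ⊑ ((C ⊓ ∀r.(D ⊓ A)) ⊔ B)  ⇔  ((∀r.A ⊓ D) ⊓ ((¬C ⊔ ∃r.(¬D ⊔ ¬A)) ⊓ ¬B)) unsat w.r.t. T
   all branches close; clash {A, ¬A} at an ∃-successor
2. Hence (∀r.A ⊓ D) ⊑ ((C ⊓ ∀r.(D ⊓ A)) ⊔ B): entailed.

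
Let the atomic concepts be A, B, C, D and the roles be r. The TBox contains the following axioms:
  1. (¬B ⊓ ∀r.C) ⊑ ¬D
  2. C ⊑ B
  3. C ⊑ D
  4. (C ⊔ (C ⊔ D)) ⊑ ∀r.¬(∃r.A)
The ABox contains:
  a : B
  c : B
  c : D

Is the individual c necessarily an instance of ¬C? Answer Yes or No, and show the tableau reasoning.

No

1. c : ¬C?  L(c) = {B, D} ∪ {C}
   open: L(c) ⊇ {B, C, D, ∀r.∀r.¬A} — c ∉ ¬C possible
2. Hence c : ¬C: not entailed.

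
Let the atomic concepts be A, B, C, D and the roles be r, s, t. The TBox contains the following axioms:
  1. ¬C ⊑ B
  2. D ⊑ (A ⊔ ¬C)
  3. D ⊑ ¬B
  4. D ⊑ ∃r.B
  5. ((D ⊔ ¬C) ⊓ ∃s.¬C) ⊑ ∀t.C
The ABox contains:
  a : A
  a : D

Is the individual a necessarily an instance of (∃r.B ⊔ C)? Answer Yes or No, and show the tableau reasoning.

Yes

1. a : (∃r.B ⊔ C)?  L(a) = {A, D} ∪ {(∀r.¬B ⊓ ¬C)}
   clash {B, ¬B} at a — a ∈ (∃r.B ⊔ C)
2. Hence a : (∃r.B ⊔ C): entailed.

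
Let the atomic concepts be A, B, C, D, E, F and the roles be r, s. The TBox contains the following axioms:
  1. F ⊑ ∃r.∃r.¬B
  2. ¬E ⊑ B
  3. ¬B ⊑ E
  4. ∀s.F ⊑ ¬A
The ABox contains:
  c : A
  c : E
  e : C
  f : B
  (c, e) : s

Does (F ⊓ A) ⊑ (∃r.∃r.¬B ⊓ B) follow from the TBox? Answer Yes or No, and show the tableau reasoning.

No

1. (F ⊓ A) ⊑ (∃r.∃r.¬B ⊓ B)  ⇔  ((F ⊓ A) ⊓ (∀r.∀r.B ⊔ ¬B)) unsat w.r.t. T
   apply at x₀: F⊑∃r.∃r.¬B
   open: L(x₀) ⊇ {A, E, F, ¬B, ∃r.∃r.¬B, …} (+ ∃-successors)
2. Hence (F ⊓ A) ⊑ (∃r.∃r.¬B ⊓ B): not entailed.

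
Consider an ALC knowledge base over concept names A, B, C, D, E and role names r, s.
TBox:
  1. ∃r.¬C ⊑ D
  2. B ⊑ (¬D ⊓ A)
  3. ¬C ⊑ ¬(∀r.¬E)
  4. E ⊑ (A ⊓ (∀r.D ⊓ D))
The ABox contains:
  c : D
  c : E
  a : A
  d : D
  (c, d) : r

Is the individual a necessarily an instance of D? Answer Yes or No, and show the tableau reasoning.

No

1. a : D?  L(a) = {A} ∪ {¬D}
   open: L(a) ⊇ {A, C, ¬B, ¬D, ¬E, …} — a ∉ D possible
2. Hence a : D: not entailed.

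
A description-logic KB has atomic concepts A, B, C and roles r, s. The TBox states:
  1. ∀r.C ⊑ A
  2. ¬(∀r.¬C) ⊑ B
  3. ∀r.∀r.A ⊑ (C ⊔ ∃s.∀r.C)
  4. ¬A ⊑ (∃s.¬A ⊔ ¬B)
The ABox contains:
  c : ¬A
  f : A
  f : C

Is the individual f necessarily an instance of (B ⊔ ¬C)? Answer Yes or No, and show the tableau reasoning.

No

1. f : (B ⊔ ¬C)?  L(f) = {A, C} ∪ {(¬B ⊓ C)}
   open: L(f) ⊇ {A, C, ¬B, ∀r.¬C, ∃r.∃r.¬A} (+ ∃-successors) — f ∉ (B ⊔ ¬C) possible
2. Hence f : (B ⊔ ¬C): not entailed.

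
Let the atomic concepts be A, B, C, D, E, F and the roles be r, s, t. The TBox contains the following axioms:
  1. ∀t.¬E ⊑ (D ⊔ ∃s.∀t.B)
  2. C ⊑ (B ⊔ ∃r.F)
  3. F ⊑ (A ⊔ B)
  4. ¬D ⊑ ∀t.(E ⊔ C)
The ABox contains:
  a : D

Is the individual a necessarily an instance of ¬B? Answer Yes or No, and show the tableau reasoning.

1. a : ¬B?  L(a) = {D} ∪ {B}
   open: L(a) ⊇ {B, D, ¬C, ¬F, ∃t.E} (+ ∃-successors) — a ∉ ¬B possible
2. Hence a : ¬B: not entailed.

No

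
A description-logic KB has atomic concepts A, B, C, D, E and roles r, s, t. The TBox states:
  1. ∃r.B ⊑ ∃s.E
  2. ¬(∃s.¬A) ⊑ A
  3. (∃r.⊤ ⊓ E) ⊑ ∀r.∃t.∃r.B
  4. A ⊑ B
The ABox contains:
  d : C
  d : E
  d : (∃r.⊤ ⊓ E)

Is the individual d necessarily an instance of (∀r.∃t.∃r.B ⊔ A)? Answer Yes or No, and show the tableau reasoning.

Yes

1. d : (∀r.∃t.∃r.B ⊔ A)?  L(d) = {C, E, (∃r.⊤ ⊓ E)} ∪ {(∃r.∀t.∀r.¬B ⊓ ¬A)}
   clash {A, ¬A} at d — d ∈ (∀r.∃t.∃r.B ⊔ A)
2. Hence d : (∀r.∃t.∃r.B ⊔ A): entailed.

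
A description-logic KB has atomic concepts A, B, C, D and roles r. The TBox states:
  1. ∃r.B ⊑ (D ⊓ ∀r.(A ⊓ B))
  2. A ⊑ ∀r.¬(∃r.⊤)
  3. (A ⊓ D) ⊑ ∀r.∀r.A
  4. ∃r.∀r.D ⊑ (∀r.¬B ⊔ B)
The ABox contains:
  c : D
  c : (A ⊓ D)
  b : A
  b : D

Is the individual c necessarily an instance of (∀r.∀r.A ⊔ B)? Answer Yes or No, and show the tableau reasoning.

Yes

1. c : (∀r.∀r.A ⊔ B)?  L(c) = {D, (A ⊓ D)} ∪ {(∃r.∃r.¬A ⊓ ¬B)}
   clash {B, ¬B} at c — c ∈ (∀r.∀r.A ⊔ B)
2. Hence c : (∀r.∀r.A ⊔ B): entailed.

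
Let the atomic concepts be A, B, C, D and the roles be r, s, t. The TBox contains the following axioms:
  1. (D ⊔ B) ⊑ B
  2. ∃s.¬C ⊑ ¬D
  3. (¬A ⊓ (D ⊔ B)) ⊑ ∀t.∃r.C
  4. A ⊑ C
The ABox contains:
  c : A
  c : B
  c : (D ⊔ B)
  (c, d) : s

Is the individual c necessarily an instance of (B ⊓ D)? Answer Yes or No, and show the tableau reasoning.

No

1. c : (B ⊓ D)?  L(c) = {A, B, (D ⊔ B)} ∪ {(¬B ⊔ ¬D)}
   apply at c: A⊑C
   open: L(c) ⊇ {A, B, C, ¬D} — c ∉ (B ⊓ D) possible
2. Hence c : (B ⊓ D): not entailed.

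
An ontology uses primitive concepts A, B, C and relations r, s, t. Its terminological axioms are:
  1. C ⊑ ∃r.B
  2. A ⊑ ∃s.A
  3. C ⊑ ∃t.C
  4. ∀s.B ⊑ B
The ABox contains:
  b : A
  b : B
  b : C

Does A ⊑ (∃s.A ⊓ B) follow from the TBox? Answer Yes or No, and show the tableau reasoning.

No

1. A ⊑ (∃s.A ⊓ B)  ⇔  (A ⊓ (∀s.¬A ⊔ ¬B)) unsat w.r.t. T
   apply at x₀: A⊑∃s.A
   open: L(x₀) ⊇ {A, ¬B, ¬C, ∃s.A, ∃s.¬B} (+ ∃-successors)
2. Hence A ⊑ (∃s.A ⊓ B): not entailed.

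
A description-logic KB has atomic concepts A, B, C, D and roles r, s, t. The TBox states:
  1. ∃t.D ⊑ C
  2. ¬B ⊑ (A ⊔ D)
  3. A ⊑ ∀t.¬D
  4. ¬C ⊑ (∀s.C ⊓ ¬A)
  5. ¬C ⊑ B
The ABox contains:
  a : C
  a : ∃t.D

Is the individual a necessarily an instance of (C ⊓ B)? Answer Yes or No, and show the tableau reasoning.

1. a : (C ⊓ B)?  L(a) = {C, ∃t.D} ∪ {(¬C ⊔ ¬B)}
   open: L(a) ⊇ {C, D, ¬A, ¬B, ∃t.D} (+ ∃-successors) — a ∉ (C ⊓ B) possible
2. Hence a : (C ⊓ B): not entailed.

No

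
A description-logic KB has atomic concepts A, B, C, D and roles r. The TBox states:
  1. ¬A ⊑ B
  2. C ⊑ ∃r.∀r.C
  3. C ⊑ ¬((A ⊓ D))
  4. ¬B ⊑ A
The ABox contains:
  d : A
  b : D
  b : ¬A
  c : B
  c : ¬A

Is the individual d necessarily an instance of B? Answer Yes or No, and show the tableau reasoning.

1. d : B?  L(d) = {A} ∪ {¬B}
   open: L(d) ⊇ {A, ¬B, ¬C} — d ∉ B possible
2. Hence d : B: not entailed.

No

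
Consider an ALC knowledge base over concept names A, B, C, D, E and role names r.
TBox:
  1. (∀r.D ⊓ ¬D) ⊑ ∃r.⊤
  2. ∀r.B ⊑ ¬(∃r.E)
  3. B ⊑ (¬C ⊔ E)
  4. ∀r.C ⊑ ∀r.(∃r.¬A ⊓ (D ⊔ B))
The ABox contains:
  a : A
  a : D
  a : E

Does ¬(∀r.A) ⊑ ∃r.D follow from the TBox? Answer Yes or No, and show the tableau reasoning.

No

1. ¬(∀r.A) ⊑ ∃r.D  ⇔  (∃r.¬A ⊓ ∀r.¬D) unsat w.r.t. T
   open: L(x₀) ⊇ {¬B, ∀r.¬D, ∃r.¬A, ∃r.¬B, ∃r.¬C, …} (+ ∃-successors)
2. Hence ¬(∀r.A) ⊑ ∃r.D: not entailed.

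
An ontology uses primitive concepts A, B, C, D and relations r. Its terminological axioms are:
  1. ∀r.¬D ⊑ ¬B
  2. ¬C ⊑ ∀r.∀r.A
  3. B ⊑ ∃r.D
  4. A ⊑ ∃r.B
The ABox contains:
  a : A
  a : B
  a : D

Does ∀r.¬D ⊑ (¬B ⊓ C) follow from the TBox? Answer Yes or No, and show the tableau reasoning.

1. ∀r.¬D ⊑ (¬B ⊓ C)  ⇔  (∀r.¬D ⊓ (B ⊔ ¬C)) unsat w.r.t. T
   apply at x₀: ∀r.¬D⊑¬B
   open: L(x₀) ⊇ {¬A, ¬B, ¬C, ∀r.¬D, ∀r.∀r.A}
2. Hence ∀r.¬D ⊑ (¬B ⊓ C): not entailed.

No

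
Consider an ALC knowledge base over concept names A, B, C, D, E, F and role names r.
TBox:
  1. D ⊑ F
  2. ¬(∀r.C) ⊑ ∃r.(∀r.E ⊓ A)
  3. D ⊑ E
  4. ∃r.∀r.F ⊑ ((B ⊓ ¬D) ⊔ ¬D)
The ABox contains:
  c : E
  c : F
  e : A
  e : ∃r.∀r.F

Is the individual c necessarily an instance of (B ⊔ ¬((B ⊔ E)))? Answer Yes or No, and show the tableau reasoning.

No

1. c : (B ⊔ ¬((B ⊔ E)))?  L(c) = {E, F} ∪ {(¬B ⊓ (B ⊔ E))}
   open: L(c) ⊇ {E, F, ¬B, ∀r.C, ∀r.∃r.¬F} — c ∉ (B ⊔ ¬((B ⊔ E))) possible
2. Hence c : (B ⊔ ¬((B ⊔ E))): not entailed.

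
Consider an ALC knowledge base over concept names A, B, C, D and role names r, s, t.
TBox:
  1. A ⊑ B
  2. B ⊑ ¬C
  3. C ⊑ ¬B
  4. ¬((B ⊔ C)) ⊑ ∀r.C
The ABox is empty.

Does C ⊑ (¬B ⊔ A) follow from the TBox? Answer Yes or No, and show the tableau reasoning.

1. C ⊑ (¬B ⊔ A)  ⇔  (C ⊓ (B ⊓ ¬A)) unsat w.r.t. T
   all branches close; clash {C, ¬C} at x₀
2. Hence C ⊑ (¬B ⊔ A): entailed.

Yes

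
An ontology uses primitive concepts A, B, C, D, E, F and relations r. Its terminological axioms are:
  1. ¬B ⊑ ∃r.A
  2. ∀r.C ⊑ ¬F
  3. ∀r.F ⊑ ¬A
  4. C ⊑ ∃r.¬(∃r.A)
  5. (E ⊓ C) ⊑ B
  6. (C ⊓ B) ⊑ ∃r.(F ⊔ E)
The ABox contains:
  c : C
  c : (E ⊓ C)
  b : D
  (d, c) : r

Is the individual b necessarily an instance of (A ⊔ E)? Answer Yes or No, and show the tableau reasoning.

No

1. b : (A ⊔ E)?  L(b) = {D} ∪ {(¬A ⊓ ¬E)}
   open: L(b) ⊇ {B, D, ¬A, ¬C, ¬E, …} (+ ∃-successors) — b ∉ (A ⊔ E) possible
2. Hence b : (A ⊔ E): not entailed.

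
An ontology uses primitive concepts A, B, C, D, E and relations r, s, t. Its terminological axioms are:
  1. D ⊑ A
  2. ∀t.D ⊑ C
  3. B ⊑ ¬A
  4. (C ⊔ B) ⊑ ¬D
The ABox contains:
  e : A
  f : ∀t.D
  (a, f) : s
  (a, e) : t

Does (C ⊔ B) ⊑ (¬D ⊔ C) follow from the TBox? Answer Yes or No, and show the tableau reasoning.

Yes

1. (C ⊔ B) ⊑ (¬D ⊔ C)  ⇔  ((C ⊔ B) ⊓ (D ⊓ ¬C)) unsat w.r.t. T
   all branches close; clash {A, ¬A} at x₀
2. Hence (C ⊔ B) ⊑ (¬D ⊔ C): entailed.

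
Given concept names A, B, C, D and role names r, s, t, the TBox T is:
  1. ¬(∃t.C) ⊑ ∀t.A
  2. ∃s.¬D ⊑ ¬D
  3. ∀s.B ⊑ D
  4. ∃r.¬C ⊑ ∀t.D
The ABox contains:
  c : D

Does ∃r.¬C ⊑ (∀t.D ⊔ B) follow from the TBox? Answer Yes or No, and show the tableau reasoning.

Yes

1. ∃r.¬C ⊑ (∀t.D ⊔ B)  ⇔  (∃r.¬C ⊓ (∃t.¬D ⊓ ¬B)) unsat w.r.t. T
   all branches close; clash {D, ¬D} at x₀
2. Hence ∃r.¬C ⊑ (∀t.D ⊔ B): entailed.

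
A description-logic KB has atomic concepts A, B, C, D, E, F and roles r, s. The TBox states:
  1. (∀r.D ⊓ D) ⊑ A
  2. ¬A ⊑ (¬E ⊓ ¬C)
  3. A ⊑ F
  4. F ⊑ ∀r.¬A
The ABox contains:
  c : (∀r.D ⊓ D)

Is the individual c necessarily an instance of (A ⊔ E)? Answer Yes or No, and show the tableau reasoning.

1. c : (A ⊔ E)?  L(c) = {(∀r.D ⊓ D)} ∪ {(¬A ⊓ ¬E)}
   clash {A, ¬A} at c — c ∈ (A ⊔ E)
2. Hence c : (A ⊔ E): entailed.

Yes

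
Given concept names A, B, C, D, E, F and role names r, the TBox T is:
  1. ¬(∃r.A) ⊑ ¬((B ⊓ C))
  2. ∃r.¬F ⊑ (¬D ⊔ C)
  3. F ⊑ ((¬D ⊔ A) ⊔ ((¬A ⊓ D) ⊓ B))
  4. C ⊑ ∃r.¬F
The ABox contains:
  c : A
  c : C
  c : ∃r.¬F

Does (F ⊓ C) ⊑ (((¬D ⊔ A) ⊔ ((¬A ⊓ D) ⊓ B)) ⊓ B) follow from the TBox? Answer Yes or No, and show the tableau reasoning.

No

1. (F ⊓ C) ⊑ (((¬D ⊔ A) ⊔ ((¬A ⊓ D) ⊓ B)) ⊓ B)  ⇔  ((F ⊓ C) ⊓ (((D ⊓ ¬A) ⊓ ((A ⊔ ¬D) ⊔ ¬B)) ⊔ ¬B)) unsat w.r.t. T
   apply at x₀: F⊑((¬D ⊔ A) ⊔ ((¬A ⊓ D) ⊓ B)); C⊑∃r.¬F
   open: L(x₀) ⊇ {C, F, ¬B, ¬D, ∃r.A, …} (+ ∃-successors)
2. Hence (F ⊓ C) ⊑ (((¬D ⊔ A) ⊔ ((¬A ⊓ D) ⊓ B)) ⊓ B): not entailed.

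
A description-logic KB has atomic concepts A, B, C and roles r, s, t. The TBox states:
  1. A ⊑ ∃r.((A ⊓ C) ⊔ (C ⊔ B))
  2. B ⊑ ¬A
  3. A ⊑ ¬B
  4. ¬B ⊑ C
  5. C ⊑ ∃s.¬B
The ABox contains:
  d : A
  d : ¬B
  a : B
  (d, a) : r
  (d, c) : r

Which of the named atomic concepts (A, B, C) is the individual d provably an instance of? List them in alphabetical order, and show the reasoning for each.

1. d : A?  L(d) = {A, ¬B} ∪ {¬A}
   clash {A, ¬A} at d — d ∈ A
2. d : B?  L(d) = {A, ¬B} ∪ {¬B}
   apply at d: A⊑∃r.((A ⊓ C) ⊔ (C ⊔ B)); ¬B⊑C
   open: L(d) ⊇ {A, C, ¬B, ∃r.((A ⊓ C) ⊔ (C ⊔ B)), ∃s.¬B} (+ ∃-successors) — d ∉ B possible
3. d : C?  L(d) = {A, ¬B} ∪ {¬C}
   clash {C, ¬C} at d — d ∈ C
4. Entailed for d: {A, C}

{A, C}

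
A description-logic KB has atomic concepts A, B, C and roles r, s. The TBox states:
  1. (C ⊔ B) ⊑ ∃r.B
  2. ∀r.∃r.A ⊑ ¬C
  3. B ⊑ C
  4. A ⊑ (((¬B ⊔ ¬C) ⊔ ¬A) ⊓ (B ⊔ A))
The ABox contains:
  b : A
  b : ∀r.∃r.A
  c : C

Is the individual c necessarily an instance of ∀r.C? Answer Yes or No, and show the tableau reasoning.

No

1. c : ∀r.C?  L(c) = {C} ∪ {∃r.¬C}
   open: L(c) ⊇ {C, ¬A, ∃r.B, ∃r.¬C, ∃r.∀r.¬A} (+ ∃-successors) — c ∉ ∀r.C possible
2. Hence c : ∀r.C: not entailed.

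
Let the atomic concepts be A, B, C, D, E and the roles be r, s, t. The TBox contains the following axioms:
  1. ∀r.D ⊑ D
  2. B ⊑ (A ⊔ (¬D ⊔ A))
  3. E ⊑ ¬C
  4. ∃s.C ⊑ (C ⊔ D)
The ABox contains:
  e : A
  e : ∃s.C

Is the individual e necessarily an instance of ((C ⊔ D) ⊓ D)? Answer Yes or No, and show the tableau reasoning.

No

1. e : ((C ⊔ D) ⊓ D)?  L(e) = {A, ∃s.C} ∪ {((¬C ⊓ ¬D) ⊔ ¬D)}
   apply at e: ∃s.C⊑(C ⊔ D)
   open: L(e) ⊇ {A, C, ¬B, ¬D, ¬E, …} (+ ∃-successors) — e ∉ ((C ⊔ D) ⊓ D) possible
2. Hence e : ((C ⊔ D) ⊓ D): not entailed.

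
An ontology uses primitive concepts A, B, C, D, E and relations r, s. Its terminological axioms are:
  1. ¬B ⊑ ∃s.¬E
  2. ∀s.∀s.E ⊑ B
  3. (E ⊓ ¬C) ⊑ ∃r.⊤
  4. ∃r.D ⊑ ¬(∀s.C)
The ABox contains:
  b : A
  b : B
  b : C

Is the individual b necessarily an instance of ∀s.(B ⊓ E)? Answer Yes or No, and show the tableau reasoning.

No

1. b : ∀s.(B ⊓ E)?  L(b) = {A, B, C} ∪ {∃s.(¬B ⊔ ¬E)}
   open: L(b) ⊇ {A, B, C, ∀r.¬D, ∃s.(¬B ⊔ ¬E)} (+ ∃-successors) — b ∉ ∀s.(B ⊓ E) possible
2. Hence b : ∀s.(B ⊓ E): not entailed.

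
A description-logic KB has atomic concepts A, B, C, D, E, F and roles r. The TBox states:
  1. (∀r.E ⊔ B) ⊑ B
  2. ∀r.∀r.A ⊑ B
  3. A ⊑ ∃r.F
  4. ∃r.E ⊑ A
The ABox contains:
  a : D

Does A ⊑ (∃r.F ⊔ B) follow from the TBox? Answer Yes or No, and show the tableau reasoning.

Yes

1. A ⊑ (∃r.F ⊔ B)  ⇔  (A ⊓ (∀r.¬F ⊓ ¬B)) unsat w.r.t. T
   all branches close; clash {B, ¬B} at x₀
2. Hence A ⊑ (∃r.F ⊔ B): entailed.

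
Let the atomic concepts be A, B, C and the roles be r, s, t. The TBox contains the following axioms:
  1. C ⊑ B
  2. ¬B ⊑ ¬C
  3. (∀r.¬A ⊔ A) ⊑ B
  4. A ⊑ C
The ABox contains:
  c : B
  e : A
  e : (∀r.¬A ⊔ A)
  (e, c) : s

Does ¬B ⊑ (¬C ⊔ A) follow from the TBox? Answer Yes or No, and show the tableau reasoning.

1. ¬B ⊑ (¬C ⊔ A)  ⇔  (¬B ⊓ (C ⊓ ¬A)) unsat w.r.t. T
   all branches close; clash {C, ¬C} at x₀
2. Hence ¬B ⊑ (¬C ⊔ A): entailed.

Yes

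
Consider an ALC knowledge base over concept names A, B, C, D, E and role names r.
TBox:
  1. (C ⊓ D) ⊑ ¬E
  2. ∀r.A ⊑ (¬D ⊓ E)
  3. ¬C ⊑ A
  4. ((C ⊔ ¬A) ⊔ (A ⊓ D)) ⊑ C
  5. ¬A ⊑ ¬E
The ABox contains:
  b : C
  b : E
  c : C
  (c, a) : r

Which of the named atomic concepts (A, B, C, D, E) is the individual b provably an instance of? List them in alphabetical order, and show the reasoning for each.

{A, C, E}

1. b : A?  L(b) = {C, E} ∪ {¬A}
   clash {E, ¬E} at b — b ∈ A
2. b : B?  L(b) = {C, E} ∪ {¬B}
   open: L(b) ⊇ {A, C, E, ¬B, ¬D, …} (+ ∃-successors) — b ∉ B possible
3. b : C?  L(b) = {C, E} ∪ {¬C}
   clash {C, ¬C} at b — b ∈ C
4. b : D?  L(b) = {C, E} ∪ {¬D}
   open: L(b) ⊇ {A, C, E, ¬D, ∃r.¬A} (+ ∃-successors) — b ∉ D possible
5. b : E?  L(b) = {C, E} ∪ {¬E}
   clash {E, ¬E} at b — b ∈ E
6. Entailed for b: {A, C, E}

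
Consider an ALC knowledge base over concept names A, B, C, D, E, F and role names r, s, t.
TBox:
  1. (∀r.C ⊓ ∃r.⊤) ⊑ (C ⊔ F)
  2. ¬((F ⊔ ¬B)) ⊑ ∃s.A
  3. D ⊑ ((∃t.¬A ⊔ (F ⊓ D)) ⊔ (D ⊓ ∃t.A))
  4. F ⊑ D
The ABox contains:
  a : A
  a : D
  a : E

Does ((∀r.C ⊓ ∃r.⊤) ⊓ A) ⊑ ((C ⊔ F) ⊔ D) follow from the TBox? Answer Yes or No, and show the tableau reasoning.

1. ((∀r.C ⊓ ∃r.⊤) ⊓ A) ⊑ ((C ⊔ F) ⊔ D)  ⇔  (((∀r.C ⊓ ∃r.⊤) ⊓ A) ⊓ ((¬C ⊓ ¬F) ⊓ ¬D)) unsat w.r.t. T
   all branches close; clash {F, ¬F} at x₀
2. Hence ((∀r.C ⊓ ∃r.⊤) ⊓ A) ⊑ ((C ⊔ F) ⊔ D): entailed.

Yes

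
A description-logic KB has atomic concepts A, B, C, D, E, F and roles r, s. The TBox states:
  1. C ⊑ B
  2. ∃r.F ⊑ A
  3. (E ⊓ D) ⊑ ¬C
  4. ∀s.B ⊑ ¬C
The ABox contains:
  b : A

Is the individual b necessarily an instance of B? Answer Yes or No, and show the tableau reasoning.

1. b : B?  L(b) = {A} ∪ {¬B}
   open: L(b) ⊇ {A, ¬B, ¬C} — b ∉ B possible
2. Hence b : B: not entailed.

No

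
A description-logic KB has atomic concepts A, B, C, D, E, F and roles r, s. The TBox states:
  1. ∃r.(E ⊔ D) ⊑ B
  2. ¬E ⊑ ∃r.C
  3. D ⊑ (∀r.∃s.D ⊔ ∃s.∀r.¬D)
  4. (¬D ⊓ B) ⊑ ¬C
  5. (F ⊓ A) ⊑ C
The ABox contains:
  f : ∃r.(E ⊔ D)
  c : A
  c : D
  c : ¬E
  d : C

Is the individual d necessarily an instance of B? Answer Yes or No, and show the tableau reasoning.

1. d : B?  L(d) = {C} ∪ {¬B}
   open: L(d) ⊇ {C, E, ¬B, ¬D, ∀r.(¬E ⊓ ¬D)} — d ∉ B possible
2. Hence d : B: not entailed.

No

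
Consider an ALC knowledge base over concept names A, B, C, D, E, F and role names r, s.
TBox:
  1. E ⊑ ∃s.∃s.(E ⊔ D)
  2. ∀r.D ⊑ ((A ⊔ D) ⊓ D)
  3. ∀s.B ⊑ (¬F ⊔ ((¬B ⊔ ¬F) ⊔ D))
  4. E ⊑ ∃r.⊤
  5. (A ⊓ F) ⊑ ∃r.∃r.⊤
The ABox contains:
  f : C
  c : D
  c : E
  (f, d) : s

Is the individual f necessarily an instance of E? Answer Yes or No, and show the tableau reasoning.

No

1. f : E?  L(f) = {C} ∪ {¬E}
   open: L(f) ⊇ {C, ¬A, ¬E, ∃r.¬D, ∃s.¬B} (+ ∃-successors) — f ∉ E possible
2. Hence f : E: not entailed.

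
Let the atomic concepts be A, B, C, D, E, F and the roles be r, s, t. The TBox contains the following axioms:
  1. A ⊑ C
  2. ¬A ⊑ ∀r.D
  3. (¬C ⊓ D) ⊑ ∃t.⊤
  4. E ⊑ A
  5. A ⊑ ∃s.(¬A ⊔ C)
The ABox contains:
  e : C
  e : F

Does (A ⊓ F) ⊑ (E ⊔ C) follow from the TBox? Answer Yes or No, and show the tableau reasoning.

1. (A ⊓ F) ⊑ (E ⊔ C)  ⇔  ((A ⊓ F) ⊓ (¬E ⊓ ¬C)) unsat w.r.t. T
   all branches close; clash {C, ¬C} at x₀
2. Hence (A ⊓ F) ⊑ (E ⊔ C): entailed.

Yes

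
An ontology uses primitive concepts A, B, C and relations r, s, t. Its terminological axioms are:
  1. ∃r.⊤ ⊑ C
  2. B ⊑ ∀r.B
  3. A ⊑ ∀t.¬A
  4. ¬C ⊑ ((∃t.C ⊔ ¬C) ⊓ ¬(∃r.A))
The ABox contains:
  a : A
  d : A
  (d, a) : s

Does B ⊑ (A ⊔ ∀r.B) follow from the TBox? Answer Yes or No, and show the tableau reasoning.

Yes

1. B ⊑ (A ⊔ ∀r.B)  ⇔  (B ⊓ (¬A ⊓ ∃r.¬B)) unsat w.r.t. T
   all branches close; clash {B, ¬B} at an ∃-successor
2. Hence B ⊑ (A ⊔ ∀r.B): entailed.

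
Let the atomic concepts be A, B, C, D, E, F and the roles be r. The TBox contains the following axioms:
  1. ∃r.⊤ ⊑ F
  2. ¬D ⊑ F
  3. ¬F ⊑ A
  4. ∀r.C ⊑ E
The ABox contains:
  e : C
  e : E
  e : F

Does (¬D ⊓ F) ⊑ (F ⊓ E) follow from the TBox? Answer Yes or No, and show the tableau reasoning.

1. (¬D ⊓ F) ⊑ (F ⊓ E)  ⇔  ((¬D ⊓ F) ⊓ (¬F ⊔ ¬E)) unsat w.r.t. T
   open: L(x₀) ⊇ {F, ¬D, ¬E, ∃r.¬C} (+ ∃-successors)
2. Hence (¬D ⊓ F) ⊑ (F ⊓ E): not entailed.

No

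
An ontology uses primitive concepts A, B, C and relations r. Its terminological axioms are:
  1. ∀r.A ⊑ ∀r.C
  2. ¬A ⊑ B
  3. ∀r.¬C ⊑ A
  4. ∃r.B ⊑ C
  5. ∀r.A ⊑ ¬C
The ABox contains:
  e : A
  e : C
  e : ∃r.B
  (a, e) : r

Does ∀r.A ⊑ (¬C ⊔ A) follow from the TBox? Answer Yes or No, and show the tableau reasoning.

Yes

1. ∀r.A ⊑ (¬C ⊔ A)  ⇔  (∀r.A ⊓ (C ⊓ ¬A)) unsat w.r.t. T
   all branches close; clash {A, ¬A} at x₀
2. Hence ∀r.A ⊑ (¬C ⊔ A): entailed.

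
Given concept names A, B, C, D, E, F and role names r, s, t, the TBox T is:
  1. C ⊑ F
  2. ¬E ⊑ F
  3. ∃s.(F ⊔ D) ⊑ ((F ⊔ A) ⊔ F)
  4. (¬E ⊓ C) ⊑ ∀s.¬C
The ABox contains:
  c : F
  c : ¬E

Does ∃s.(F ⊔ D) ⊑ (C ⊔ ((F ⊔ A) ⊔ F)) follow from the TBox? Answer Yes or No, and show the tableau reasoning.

1. ∃s.(F ⊔ D) ⊑ (C ⊔ ((F ⊔ A) ⊔ F))  ⇔  (∃s.(F ⊔ D) ⊓ (¬C ⊓ ((¬F ⊓ ¬A) ⊓ ¬F))) unsat w.r.t. T
   all branches close; clash {F, ¬F} at x₀
2. Hence ∃s.(F ⊔ D) ⊑ (C ⊔ ((F ⊔ A) ⊔ F)): entailed.

Yes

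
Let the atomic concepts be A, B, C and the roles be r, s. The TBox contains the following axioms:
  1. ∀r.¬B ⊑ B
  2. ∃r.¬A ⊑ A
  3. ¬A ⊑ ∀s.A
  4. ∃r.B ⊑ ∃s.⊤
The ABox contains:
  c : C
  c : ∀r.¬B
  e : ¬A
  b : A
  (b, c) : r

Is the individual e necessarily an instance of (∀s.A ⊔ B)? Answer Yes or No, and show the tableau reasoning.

1. e : (∀s.A ⊔ B)?  L(e) = {¬A} ∪ {(∃s.¬A ⊓ ¬B)}
   clash {A, ¬A} at e — e ∈ (∀s.A ⊔ B)
2. Hence e : (∀s.A ⊔ B): entailed.

Yes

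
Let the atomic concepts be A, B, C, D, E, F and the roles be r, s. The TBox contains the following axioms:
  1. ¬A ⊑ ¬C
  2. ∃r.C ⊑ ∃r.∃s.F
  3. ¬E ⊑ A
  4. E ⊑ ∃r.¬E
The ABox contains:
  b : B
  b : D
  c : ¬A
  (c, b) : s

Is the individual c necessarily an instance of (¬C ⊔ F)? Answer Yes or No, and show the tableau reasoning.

Yes

1. c : (¬C ⊔ F)?  L(c) = {¬A} ∪ {(C ⊓ ¬F)}
   clash {A, ¬A} at c — c ∈ (¬C ⊔ F)
2. Hence c : (¬C ⊔ F): entailed.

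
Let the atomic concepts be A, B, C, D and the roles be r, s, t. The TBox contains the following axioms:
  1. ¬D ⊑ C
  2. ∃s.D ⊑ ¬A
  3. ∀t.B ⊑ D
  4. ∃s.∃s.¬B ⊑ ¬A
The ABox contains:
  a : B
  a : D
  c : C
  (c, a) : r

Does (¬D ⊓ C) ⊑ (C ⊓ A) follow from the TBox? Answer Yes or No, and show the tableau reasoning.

1. (¬D ⊓ C) ⊑ (C ⊓ A)  ⇔  ((¬D ⊓ C) ⊓ (¬C ⊔ ¬A)) unsat w.r.t. T
   open: L(x₀) ⊇ {C, ¬A, ¬D, ∃t.¬B} (+ ∃-successors)
2. Hence (¬D ⊓ C) ⊑ (C ⊓ A): not entailed.

No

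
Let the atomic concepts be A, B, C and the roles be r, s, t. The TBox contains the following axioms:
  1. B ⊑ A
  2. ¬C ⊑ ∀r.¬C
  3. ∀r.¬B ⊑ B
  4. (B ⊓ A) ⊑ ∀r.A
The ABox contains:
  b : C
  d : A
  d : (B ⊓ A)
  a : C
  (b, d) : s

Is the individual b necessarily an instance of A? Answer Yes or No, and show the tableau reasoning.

1. b : A?  L(b) = {C} ∪ {¬A}
   open: L(b) ⊇ {C, ¬A, ¬B, ∃r.B} (+ ∃-successors) — b ∉ A possible
2. Hence b : A: not entailed.

No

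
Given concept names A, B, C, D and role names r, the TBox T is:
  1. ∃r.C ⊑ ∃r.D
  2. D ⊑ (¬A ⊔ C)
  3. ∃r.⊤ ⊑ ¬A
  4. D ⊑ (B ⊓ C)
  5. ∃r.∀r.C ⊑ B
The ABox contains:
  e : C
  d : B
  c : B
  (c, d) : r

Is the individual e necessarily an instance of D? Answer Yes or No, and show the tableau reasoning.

No

1. e : D?  L(e) = {C} ∪ {¬D}
   open: L(e) ⊇ {C, ¬D, ∀r.¬C, ∀r.∃r.¬C, ∀r.⊥} — e ∉ D possible
2. Hence e : D: not entailed.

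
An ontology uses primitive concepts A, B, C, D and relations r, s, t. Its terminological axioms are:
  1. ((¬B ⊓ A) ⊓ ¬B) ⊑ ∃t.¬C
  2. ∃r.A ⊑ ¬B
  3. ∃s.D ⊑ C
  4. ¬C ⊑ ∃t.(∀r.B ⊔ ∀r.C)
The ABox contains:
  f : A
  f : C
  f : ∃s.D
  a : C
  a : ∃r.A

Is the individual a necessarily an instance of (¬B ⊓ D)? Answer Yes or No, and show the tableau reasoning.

No

1. a : (¬B ⊓ D)?  L(a) = {C, ∃r.A} ∪ {(B ⊔ ¬D)}
   apply at a: ∃r.A⊑¬B
   open: L(a) ⊇ {C, ¬A, ¬B, ¬D, ∃r.A} (+ ∃-successors) — a ∉ (¬B ⊓ D) possible
2. Hence a : (¬B ⊓ D): not entailed.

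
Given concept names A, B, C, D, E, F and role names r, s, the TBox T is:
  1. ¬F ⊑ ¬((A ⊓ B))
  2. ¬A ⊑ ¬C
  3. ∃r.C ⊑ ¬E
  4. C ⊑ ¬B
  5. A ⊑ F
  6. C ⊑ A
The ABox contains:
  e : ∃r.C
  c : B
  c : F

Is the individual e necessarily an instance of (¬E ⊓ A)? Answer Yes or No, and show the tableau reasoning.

No

1. e : (¬E ⊓ A)?  L(e) = {∃r.C} ∪ {(E ⊔ ¬A)}
   apply at e: ∃r.C⊑¬E
   open: L(e) ⊇ {F, ¬A, ¬C, ¬E, ∃r.C} (+ ∃-successors) — e ∉ (¬E ⊓ A) possible
2. Hence e : (¬E ⊓ A): not entailed.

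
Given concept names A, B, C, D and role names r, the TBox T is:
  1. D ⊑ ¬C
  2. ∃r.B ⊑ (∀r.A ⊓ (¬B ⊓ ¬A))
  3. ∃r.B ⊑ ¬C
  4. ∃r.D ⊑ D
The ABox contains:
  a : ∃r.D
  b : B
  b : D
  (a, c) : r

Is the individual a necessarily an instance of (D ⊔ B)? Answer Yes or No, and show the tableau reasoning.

Yes

1. a : (D ⊔ B)?  L(a) = {∃r.D} ∪ {(¬D ⊓ ¬B)}
   clash {D, ¬D} at a — a ∈ (D ⊔ B)
2. Hence a : (D ⊔ B): entailed.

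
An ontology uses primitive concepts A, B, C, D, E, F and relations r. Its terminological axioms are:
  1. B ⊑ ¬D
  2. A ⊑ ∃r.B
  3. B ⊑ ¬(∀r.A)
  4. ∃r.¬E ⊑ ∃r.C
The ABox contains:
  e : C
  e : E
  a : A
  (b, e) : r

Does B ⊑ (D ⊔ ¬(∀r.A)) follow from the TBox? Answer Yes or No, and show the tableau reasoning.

Yes

1. B ⊑ (D ⊔ ¬(∀r.A))  ⇔  (B ⊓ (¬D ⊓ ∀r.A)) unsat w.r.t. T
   all branches close; clash {A, ¬A} at an ∃-successor
2. Hence B ⊑ (D ⊔ ¬(∀r.A)): entailed.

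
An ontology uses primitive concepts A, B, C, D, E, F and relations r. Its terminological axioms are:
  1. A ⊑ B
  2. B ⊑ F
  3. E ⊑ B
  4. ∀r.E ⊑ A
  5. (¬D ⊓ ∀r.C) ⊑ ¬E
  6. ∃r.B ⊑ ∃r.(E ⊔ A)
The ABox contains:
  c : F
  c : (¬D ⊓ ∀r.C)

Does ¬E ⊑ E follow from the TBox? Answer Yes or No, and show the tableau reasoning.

1. ¬E ⊑ E  ⇔  (¬E ⊓ ¬E) unsat w.r.t. T
   open: L(x₀) ⊇ {¬A, ¬B, ¬E, ∀r.¬B, ∃r.¬E} (+ ∃-successors)
2. Hence ¬E ⊑ E: not entailed.

No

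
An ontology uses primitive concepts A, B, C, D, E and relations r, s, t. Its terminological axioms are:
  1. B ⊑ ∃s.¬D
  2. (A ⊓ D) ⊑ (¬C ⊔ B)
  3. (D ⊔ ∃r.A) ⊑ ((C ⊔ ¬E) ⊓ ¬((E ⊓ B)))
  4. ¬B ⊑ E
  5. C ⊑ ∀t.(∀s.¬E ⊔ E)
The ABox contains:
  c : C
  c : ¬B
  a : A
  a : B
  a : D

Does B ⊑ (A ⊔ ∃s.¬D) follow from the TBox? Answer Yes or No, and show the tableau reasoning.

1. B ⊑ (A ⊔ ∃s.¬D)  ⇔  (B ⊓ (¬A ⊓ ∀s.D)) unsat w.r.t. T
   all branches close; clash {D, ¬D} at an ∃-successor
2. Hence B ⊑ (A ⊔ ∃s.¬D): entailed.

Yes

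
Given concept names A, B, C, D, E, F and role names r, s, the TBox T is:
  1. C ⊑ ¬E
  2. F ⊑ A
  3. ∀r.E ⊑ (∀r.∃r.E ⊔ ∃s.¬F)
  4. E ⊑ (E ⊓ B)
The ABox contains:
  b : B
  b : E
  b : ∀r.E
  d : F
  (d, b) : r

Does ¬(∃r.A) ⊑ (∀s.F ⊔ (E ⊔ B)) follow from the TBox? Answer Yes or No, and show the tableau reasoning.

No

1. ¬(∃r.A) ⊑ (∀s.F ⊔ (E ⊔ B))  ⇔  (∀r.¬A ⊓ (∃s.¬F ⊓ (¬E ⊓ ¬B))) unsat w.r.t. T
   open: L(x₀) ⊇ {¬B, ¬E, ¬F, ∀r.¬A, ∃r.¬E, …} (+ ∃-successors)
2. Hence ¬(∃r.A) ⊑ (∀s.F ⊔ (E ⊔ B)): not entailed.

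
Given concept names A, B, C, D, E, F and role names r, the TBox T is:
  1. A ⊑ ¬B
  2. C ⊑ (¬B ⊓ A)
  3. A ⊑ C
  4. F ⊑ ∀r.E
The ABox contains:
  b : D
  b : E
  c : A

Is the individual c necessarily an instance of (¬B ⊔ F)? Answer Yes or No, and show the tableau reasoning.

Yes

1. c : (¬B ⊔ F)?  L(c) = {A} ∪ {(B ⊓ ¬F)}
   clash {B, ¬B} at c — c ∈ (¬B ⊔ F)
2. Hence c : (¬B ⊔ F): entailed.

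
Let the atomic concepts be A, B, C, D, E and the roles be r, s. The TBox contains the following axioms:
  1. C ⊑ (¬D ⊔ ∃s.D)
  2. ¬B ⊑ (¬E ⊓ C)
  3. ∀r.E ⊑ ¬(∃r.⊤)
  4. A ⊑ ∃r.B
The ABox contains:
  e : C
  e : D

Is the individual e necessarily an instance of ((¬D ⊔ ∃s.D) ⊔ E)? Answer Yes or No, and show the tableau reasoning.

1. e : ((¬D ⊔ ∃s.D) ⊔ E)?  L(e) = {C, D} ∪ {((D ⊓ ∀s.¬D) ⊓ ¬E)}
   clash {D, ¬D} at an ∃-successor — e ∈ ((¬D ⊔ ∃s.D) ⊔ E)
2. Hence e : ((¬D ⊔ ∃s.D) ⊔ E): entailed.

Yes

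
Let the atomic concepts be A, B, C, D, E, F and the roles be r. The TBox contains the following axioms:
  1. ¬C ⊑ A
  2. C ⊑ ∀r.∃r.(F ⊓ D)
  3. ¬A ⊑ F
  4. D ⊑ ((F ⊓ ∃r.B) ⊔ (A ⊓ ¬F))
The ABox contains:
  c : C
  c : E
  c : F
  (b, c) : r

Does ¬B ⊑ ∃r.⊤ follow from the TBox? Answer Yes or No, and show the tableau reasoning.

No

1. ¬B ⊑ ∃r.⊤  ⇔  (¬B ⊓ ∀r.⊥) unsat w.r.t. T
   open: L(x₀) ⊇ {A, ¬B, ¬C, ¬D, ∀r.⊥}
2. Hence ¬B ⊑ ∃r.⊤: not entailed.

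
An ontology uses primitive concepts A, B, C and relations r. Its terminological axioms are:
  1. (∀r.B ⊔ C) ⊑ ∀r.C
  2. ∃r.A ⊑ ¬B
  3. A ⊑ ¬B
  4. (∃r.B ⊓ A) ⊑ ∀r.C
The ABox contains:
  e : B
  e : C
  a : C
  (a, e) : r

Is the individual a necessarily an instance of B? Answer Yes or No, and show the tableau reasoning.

No

1. a : B?  L(a) = {C} ∪ {¬B}
   open: L(a) ⊇ {C, ¬A, ¬B, ∀r.C} — a ∉ B possible
2. Hence a : B: not entailed.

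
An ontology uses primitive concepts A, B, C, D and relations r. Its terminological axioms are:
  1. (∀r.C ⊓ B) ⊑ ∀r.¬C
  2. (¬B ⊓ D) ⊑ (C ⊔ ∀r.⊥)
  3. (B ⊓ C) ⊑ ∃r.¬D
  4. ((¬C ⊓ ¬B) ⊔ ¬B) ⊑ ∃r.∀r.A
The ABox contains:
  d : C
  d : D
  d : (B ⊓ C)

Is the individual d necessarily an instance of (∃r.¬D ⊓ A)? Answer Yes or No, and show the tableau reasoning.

1. d : (∃r.¬D ⊓ A)?  L(d) = {C, D, (B ⊓ C)} ∪ {(∀r.D ⊔ ¬A)}
   apply at d: (B ⊓ C)⊑∃r.¬D
   open: L(d) ⊇ {B, C, D, ¬A, ∃r.¬C, …} (+ ∃-successors) — d ∉ (∃r.¬D ⊓ A) possible
2. Hence d : (∃r.¬D ⊓ A): not entailed.

No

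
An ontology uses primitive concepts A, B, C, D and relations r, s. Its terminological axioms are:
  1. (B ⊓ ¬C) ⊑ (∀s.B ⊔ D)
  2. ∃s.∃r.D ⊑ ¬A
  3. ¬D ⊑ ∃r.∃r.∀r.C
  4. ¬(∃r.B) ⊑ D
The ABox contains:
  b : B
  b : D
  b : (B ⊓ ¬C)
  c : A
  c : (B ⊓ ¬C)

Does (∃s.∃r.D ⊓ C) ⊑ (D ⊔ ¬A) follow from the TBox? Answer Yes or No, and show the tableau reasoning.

1. (∃s.∃r.D ⊓ C) ⊑ (D ⊔ ¬A)  ⇔  ((∃s.∃r.D ⊓ C) ⊓ (¬D ⊓ A)) unsat w.r.t. T
   all branches close; clash {D, ¬D} at x₀
2. Hence (∃s.∃r.D ⊓ C) ⊑ (D ⊔ ¬A): entailed.

Yes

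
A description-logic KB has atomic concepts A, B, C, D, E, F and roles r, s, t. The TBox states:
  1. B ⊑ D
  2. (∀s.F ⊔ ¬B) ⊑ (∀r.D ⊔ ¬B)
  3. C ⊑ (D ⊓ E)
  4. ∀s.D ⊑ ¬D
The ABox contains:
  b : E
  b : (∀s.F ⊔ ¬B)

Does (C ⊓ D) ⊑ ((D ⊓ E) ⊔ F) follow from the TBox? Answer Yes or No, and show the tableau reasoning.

Yes

1. (C ⊓ D) ⊑ ((D ⊓ E) ⊔ F)  ⇔  ((C ⊓ D) ⊓ ((¬D ⊔ ¬E) ⊓ ¬F)) unsat w.r.t. T
   all branches close; clash {E, ¬E} at x₀
2. Hence (C ⊓ D) ⊑ ((D ⊓ E) ⊔ F): entailed.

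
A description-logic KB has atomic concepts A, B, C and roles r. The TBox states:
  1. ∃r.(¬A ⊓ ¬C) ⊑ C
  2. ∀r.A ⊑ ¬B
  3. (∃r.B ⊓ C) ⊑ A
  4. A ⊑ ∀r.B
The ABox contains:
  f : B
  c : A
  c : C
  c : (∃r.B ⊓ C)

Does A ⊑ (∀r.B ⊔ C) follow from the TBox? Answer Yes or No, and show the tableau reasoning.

1. A ⊑ (∀r.B ⊔ C)  ⇔  (A ⊓ (∃r.¬B ⊓ ¬C)) unsat w.r.t. T
   all branches close; clash {C, ¬C} at x₀
2. Hence A ⊑ (∀r.B ⊔ C): entailed.

Yes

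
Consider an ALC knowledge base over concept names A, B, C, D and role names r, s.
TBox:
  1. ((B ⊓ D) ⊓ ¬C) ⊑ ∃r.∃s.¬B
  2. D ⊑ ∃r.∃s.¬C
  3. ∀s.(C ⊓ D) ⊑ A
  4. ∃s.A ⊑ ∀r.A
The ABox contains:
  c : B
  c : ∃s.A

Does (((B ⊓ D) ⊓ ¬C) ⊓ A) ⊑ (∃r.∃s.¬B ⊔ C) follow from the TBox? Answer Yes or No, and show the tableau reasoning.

Yes

1. (((B ⊓ D) ⊓ ¬C) ⊓ A) ⊑ (∃r.∃s.¬B ⊔ C)  ⇔  ((((B ⊓ D) ⊓ ¬C) ⊓ A) ⊓ (∀r.∀s.B ⊓ ¬C)) unsat w.r.t. T
   all branches close; clash {B, ¬B} at an ∃-successor
2. Hence (((B ⊓ D) ⊓ ¬C) ⊓ A) ⊑ (∃r.∃s.¬B ⊔ C): entailed.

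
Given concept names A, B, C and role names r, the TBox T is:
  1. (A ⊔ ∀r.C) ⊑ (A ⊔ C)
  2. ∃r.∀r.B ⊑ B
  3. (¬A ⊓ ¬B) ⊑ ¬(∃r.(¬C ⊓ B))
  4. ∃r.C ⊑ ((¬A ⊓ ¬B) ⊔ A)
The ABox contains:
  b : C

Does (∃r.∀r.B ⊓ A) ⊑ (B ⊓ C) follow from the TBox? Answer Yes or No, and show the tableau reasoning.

1. (∃r.∀r.B ⊓ A) ⊑ (B ⊓ C)  ⇔  ((∃r.∀r.B ⊓ A) ⊓ (¬B ⊔ ¬C)) unsat w.r.t. T
   apply at x₀: ∃r.∀r.B⊑B
   open: L(x₀) ⊇ {A, B, ¬C, ∀r.¬C, ∃r.∀r.B} (+ ∃-successors)
2. Hence (∃r.∀r.B ⊓ A) ⊑ (B ⊓ C): not entailed.

No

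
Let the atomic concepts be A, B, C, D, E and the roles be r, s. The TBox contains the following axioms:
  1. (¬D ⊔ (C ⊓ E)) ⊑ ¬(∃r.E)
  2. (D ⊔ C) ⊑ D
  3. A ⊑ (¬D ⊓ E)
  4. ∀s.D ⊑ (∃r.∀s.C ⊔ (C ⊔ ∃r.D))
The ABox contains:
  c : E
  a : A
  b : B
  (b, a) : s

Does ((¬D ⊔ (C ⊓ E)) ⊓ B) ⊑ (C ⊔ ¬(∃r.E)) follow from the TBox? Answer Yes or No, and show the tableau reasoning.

Yes

1. ((¬D ⊔ (C ⊓ E)) ⊓ B) ⊑ (C ⊔ ¬(∃r.E))  ⇔  (((¬D ⊔ (C ⊓ E)) ⊓ B) ⊓ (¬C ⊓ ∃r.E)) unsat w.r.t. T
   all branches close; clash {C, ¬C} at x₀
2. Hence ((¬D ⊔ (C ⊓ E)) ⊓ B) ⊑ (C ⊔ ¬(∃r.E)): entailed.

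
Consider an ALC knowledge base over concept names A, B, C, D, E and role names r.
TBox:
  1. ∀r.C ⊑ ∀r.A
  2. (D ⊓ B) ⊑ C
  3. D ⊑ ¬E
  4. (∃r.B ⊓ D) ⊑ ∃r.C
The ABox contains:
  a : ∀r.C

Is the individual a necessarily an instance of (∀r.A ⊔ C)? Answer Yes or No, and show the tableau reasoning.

Yes

1. a : (∀r.A ⊔ C)?  L(a) = {∀r.C} ∪ {(∃r.¬A ⊓ ¬C)}
   clash {C, ¬C} at a — a ∈ (∀r.A ⊔ C)
2. Hence a : (∀r.A ⊔ C): entailed.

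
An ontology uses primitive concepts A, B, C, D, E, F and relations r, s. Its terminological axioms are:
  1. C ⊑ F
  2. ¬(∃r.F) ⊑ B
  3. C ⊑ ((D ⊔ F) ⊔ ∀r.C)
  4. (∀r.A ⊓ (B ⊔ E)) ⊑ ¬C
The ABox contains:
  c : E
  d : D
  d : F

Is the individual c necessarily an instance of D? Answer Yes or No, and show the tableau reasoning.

No

1. c : D?  L(c) = {E} ∪ {¬D}
   open: L(c) ⊇ {E, ¬C, ¬D, ∃r.F} (+ ∃-successors) — c ∉ D possible
2. Hence c : D: not entailed.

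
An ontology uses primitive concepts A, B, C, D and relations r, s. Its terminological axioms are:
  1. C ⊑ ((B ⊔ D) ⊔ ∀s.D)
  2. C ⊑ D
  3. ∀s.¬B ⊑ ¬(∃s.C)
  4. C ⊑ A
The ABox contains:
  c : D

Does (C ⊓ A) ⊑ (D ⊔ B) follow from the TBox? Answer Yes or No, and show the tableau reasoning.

1. (C ⊓ A) ⊑ (D ⊔ B)  ⇔  ((C ⊓ A) ⊓ (¬D ⊓ ¬B)) unsat w.r.t. T
   all branches close; clash {D, ¬D} at x₀
2. Hence (C ⊓ A) ⊑ (D ⊔ B): entailed.

Yes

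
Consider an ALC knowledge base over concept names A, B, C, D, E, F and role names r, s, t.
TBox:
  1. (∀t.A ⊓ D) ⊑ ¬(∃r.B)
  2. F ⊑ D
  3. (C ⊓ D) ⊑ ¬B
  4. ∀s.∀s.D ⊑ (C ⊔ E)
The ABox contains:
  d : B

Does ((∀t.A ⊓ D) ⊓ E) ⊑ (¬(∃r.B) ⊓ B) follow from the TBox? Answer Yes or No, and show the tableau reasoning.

No

1. ((∀t.A ⊓ D) ⊓ E) ⊑ (¬(∃r.B) ⊓ B)  ⇔  (((∀t.A ⊓ D) ⊓ E) ⊓ (∃r.B ⊔ ¬B)) unsat w.r.t. T
   apply at x₀: (∀t.A ⊓ D)⊑¬(∃r.B)
   open: L(x₀) ⊇ {D, E, ¬B, ∀r.¬B, ∀t.A, …} (+ ∃-successors)
2. Hence ((∀t.A ⊓ D) ⊓ E) ⊑ (¬(∃r.B) ⊓ B): not entailed.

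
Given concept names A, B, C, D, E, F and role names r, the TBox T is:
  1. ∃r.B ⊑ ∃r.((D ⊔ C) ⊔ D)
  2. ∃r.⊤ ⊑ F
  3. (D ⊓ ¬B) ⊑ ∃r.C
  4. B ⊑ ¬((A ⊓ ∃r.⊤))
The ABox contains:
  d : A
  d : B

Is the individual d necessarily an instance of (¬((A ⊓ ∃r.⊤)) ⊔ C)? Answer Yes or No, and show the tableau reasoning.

1. d : (¬((A ⊓ ∃r.⊤)) ⊔ C)?  L(d) = {A, B} ∪ {((A ⊓ ∃r.⊤) ⊓ ¬C)}
   clash ⊥ at an ∃-successor — d ∈ (¬((A ⊓ ∃r.⊤)) ⊔ C)
2. Hence d : (¬((A ⊓ ∃r.⊤)) ⊔ C): entailed.

Yes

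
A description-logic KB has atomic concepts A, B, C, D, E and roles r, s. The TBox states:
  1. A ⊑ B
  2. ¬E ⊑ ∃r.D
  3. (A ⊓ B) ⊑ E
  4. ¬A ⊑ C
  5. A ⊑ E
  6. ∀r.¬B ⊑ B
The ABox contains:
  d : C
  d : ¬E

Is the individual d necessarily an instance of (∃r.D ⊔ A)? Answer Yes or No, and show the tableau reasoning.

1. d : (∃r.D ⊔ A)?  L(d) = {C, ¬E} ∪ {(∀r.¬D ⊓ ¬A)}
   clash {E, ¬E} at d — d ∈ (∃r.D ⊔ A)
2. Hence d : (∃r.D ⊔ A): entailed.

Yes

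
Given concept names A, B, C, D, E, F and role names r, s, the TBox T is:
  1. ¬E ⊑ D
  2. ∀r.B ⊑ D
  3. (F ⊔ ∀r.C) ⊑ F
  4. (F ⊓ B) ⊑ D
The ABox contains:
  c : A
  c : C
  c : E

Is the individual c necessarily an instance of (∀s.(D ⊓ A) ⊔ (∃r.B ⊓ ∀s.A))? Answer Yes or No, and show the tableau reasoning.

1. c : (∀s.(D ⊓ A) ⊔ (∃r.B ⊓ ∀s.A))?  L(c) = {A, C, E} ∪ {(∃s.(¬D ⊔ ¬A) ⊓ (∀r.¬B ⊔ ∃s.¬A))}
   open: L(c) ⊇ {A, C, E, ¬F, ∀r.¬B, …} (+ ∃-successors) — c ∉ (∀s.(D ⊓ A) ⊔ (∃r.B ⊓ ∀s.A)) possible
2. Hence c : (∀s.(D ⊓ A) ⊔ (∃r.B ⊓ ∀s.A)): not entailed.

No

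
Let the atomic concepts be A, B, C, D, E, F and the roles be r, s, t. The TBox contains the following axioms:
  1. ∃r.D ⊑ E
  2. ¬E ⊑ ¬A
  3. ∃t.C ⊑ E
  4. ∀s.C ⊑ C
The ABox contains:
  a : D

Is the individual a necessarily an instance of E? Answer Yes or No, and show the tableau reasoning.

1. a : E?  L(a) = {D} ∪ {¬E}
   apply at a: ¬E⊑¬A
   open: L(a) ⊇ {D, ¬A, ¬E, ∀r.¬D, ∀t.¬C, …} (+ ∃-successors) — a ∉ E possible
2. Hence a : E: not entailed.

No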